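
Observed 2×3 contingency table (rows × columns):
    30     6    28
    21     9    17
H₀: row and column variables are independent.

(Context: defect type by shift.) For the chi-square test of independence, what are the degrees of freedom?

degrees of freedom = 2

df = (r−1)(c−1) = (2−1)·(3−1) = 2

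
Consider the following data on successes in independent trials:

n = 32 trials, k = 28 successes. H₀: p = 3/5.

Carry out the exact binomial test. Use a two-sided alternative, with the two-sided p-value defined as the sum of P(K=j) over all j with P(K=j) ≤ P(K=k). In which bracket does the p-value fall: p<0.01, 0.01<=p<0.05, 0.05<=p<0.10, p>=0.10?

p-value bracket: p<0.01

Exact binomial: n=32, k=28, p₀=3/5=0.6000
P(X=j) = C(n,j)·p₀^j·(1−p₀)^(n−j); p = Σ P(X=j) over j with P(X=j) ≤ P(X=28)
p-value (two-sided) = 0.00096
→ bracket: p<0.01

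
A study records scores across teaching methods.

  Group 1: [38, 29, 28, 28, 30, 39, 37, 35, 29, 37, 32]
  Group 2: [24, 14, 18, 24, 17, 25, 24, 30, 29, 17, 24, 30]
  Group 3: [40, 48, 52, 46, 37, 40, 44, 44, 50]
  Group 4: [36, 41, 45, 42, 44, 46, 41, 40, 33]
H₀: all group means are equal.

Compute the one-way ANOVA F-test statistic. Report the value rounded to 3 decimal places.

test statistic = 42.044

Group means [32.91, 23.00, 44.56, 40.89], grand mean 34.317
SSB = Σnᵢ(x̄ᵢ−x̄)² = 2890.858; SSW = ΣΣ(x−x̄ᵢ)² = 848.020
MSB = 2890.858/3 = 963.6193; MSW = 848.020/37 = 22.9195
F = MSB/MSW = 42.0437
df = (3, 37)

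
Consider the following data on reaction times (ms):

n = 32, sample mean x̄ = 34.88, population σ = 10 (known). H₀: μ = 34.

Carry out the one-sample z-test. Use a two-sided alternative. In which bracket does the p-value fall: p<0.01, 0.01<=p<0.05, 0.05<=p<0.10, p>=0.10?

SE = σ/√n = 10/√32 = 1.7678
z = (x̄−μ₀)/SE = (34.88−34)/1.7678 = 0.4978
p-value (two-sided) = 0.61862
→ bracket: p>=0.10

p-value bracket: p>=0.10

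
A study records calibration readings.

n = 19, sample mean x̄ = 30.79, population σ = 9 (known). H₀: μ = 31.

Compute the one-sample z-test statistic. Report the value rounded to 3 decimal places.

SE = σ/√n = 9/√19 = 2.0647
z = (x̄−μ₀)/SE = (30.79−31)/2.0647 = -0.1017

test statistic = -0.102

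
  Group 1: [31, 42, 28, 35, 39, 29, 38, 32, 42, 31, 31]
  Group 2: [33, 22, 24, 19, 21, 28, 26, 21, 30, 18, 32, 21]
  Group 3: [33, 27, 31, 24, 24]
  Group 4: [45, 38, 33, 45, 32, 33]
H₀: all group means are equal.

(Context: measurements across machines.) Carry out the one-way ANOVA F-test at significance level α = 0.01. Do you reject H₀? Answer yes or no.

Group means [34.36, 24.58, 27.80, 37.67], grand mean 30.529
SSB = Σnᵢ(x̄ᵢ−x̄)² = 928.875; SSW = ΣΣ(x−x̄ᵢ)² = 799.595
MSB = 928.875/3 = 309.6250; MSW = 799.595/30 = 26.6532
F = MSB/MSW = 11.6168
df = (3, 30)
p-value (upper-tail) = 0.00003
At α=0.01: p < α → reject H₀

reject H₀: yes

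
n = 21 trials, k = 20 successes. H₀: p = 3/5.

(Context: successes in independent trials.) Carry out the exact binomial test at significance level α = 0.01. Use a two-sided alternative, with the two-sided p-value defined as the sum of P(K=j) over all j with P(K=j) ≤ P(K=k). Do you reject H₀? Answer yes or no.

Exact binomial: n=21, k=20, p₀=3/5=0.6000
P(X=j) = C(n,j)·p₀^j·(1−p₀)^(n−j); p = Σ P(X=j) over j with P(X=j) ≤ P(X=20)
p-value (two-sided) = 0.00048
At α=0.01: p < α → reject H₀

reject H₀: yes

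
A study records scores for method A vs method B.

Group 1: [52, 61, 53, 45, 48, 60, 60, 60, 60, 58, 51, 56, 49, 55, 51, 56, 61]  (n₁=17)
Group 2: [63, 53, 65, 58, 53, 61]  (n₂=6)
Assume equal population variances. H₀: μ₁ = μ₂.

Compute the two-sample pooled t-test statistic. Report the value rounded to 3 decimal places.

x̄₁=55.059, s₁=5.080, n₁=17
x̄₂=58.833, s₂=5.076, n₂=6
s_p² = [16·5.080² + 5·5.076²]/21 = 25.7988
SE = √(s_p²·(1/17+1/6)) = 2.4119
t = (55.059−58.833)/2.4119 = -1.5649
df = 21

test statistic = -1.565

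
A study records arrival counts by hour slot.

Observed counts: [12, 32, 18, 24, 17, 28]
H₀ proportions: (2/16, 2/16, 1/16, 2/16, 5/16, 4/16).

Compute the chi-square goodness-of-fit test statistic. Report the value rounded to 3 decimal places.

test statistic = 46.075

n = 131; E_i = n·p_i = [16.38, 16.38, 8.19, 16.38, 40.94, 32.75]
χ² = (12−16.38)²/16.38 + (32−16.38)²/16.38 + (18−8.19)²/8.19 + (24−16.38)²/16.38 + (17−40.94)²/40.94 + (28−32.75)²/32.75 = 46.0748
df = 5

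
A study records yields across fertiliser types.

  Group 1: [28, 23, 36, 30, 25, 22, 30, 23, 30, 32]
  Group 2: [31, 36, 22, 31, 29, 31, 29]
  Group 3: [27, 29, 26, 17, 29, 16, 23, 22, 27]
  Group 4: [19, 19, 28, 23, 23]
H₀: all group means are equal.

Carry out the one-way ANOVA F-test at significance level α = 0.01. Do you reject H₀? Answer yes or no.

reject H₀: no

Group means [27.90, 29.86, 24.00, 22.40], grand mean 26.323
SSB = Σnᵢ(x̄ᵢ−x̄)² = 237.817; SSW = ΣΣ(x−x̄ᵢ)² = 536.957
MSB = 237.817/3 = 79.2724; MSW = 536.957/27 = 19.8873
F = MSB/MSW = 3.9861
df = (3, 27)
p-value (upper-tail) = 0.01794
At α=0.01: p ≥ α → fail to reject H₀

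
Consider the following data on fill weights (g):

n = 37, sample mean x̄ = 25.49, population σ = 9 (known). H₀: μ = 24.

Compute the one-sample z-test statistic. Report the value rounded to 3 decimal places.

test statistic = 1.007

SE = σ/√n = 9/√37 = 1.4796
z = (x̄−μ₀)/SE = (25.49−24)/1.4796 = 1.0070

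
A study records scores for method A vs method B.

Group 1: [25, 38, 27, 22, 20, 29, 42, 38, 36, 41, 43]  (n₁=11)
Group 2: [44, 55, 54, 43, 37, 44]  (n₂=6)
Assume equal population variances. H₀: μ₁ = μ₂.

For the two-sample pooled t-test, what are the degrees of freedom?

degrees of freedom = 15

df = n₁ + n₂ − 2 = 11 + 6 − 2 = 15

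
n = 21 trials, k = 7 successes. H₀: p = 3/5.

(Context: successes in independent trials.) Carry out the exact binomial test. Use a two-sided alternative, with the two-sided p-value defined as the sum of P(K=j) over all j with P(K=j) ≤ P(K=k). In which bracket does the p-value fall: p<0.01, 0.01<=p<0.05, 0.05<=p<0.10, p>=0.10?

p-value bracket: 0.01<=p<0.05

Exact binomial: n=21, k=7, p₀=3/5=0.6000
P(X=j) = C(n,j)·p₀^j·(1−p₀)^(n−j); p = Σ P(X=j) over j with P(X=j) ≤ P(X=7)
p-value (two-sided) = 0.02331
→ bracket: 0.01<=p<0.05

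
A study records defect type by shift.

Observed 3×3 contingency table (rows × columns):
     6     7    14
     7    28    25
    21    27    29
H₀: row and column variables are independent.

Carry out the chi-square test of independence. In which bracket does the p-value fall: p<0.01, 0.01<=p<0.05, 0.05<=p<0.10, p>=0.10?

p-value bracket: p>=0.10

Row totals [27, 60, 77], col totals [34, 62, 68], n=164
χ² = (6−5.60)²/5.60 + (7−10.21)²/10.21 + (14−11.20)²/11.20 + (7−12.44)²/12.44 + (28−22.68)²/22.68 + (25−24.88)²/24.88 + (21−15.96)²/15.96 + (27−29.11)²/29.11 + (29−31.93)²/31.93 = 7.3750
df = 4
p-value (upper-tail) = 0.11735
→ bracket: p>=0.10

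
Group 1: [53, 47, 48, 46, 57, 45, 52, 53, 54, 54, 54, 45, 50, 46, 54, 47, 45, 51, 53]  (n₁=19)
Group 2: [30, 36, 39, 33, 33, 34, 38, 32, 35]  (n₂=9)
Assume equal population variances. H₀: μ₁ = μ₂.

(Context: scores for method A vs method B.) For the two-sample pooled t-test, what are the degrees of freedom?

degrees of freedom = 26

df = n₁ + n₂ − 2 = 19 + 9 − 2 = 26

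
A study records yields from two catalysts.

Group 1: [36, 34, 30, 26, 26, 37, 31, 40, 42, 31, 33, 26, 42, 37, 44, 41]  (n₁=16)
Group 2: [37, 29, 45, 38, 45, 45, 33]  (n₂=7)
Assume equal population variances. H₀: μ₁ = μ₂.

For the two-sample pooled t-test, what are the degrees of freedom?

df = n₁ + n₂ − 2 = 16 + 7 − 2 = 21

degrees of freedom = 21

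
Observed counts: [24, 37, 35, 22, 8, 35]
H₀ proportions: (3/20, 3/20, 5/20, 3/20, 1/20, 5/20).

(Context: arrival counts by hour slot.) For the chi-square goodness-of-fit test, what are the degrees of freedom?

degrees of freedom = 5

df = k − 1 = 6 − 1 = 5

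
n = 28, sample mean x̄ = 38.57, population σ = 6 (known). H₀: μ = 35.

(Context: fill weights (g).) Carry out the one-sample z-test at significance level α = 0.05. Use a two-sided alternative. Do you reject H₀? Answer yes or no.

SE = σ/√n = 6/√28 = 1.1339
z = (x̄−μ₀)/SE = (38.57−35)/1.1339 = 3.1484
p-value (two-sided) = 0.00164
At α=0.05: p < α → reject H₀

reject H₀: yes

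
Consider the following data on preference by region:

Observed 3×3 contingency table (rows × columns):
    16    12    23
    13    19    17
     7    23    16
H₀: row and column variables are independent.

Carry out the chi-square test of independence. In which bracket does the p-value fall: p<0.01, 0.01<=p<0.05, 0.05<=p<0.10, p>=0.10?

Row totals [51, 49, 46], col totals [36, 54, 56], n=146
χ² = (16−12.58)²/12.58 + (12−18.86)²/18.86 + (23−19.56)²/19.56 + (13−12.08)²/12.08 + (19−18.12)²/18.12 + (17−18.79)²/18.79 + (7−11.34)²/11.34 + (23−17.01)²/17.01 + (16−17.64)²/17.64 = 8.2394
df = 4
p-value (upper-tail) = 0.08319
→ bracket: 0.05<=p<0.10

p-value bracket: 0.05<=p<0.10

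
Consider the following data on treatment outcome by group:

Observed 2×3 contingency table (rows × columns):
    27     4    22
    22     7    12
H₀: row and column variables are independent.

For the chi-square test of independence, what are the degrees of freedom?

df = (r−1)(c−1) = (2−1)·(3−1) = 2

degrees of freedom = 2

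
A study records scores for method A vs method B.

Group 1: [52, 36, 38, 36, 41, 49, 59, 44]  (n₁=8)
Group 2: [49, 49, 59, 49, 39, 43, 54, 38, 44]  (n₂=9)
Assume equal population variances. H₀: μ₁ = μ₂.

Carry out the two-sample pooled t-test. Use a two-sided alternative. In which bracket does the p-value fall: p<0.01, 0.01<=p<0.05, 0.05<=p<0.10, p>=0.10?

p-value bracket: p>=0.10

x̄₁=44.375, s₁=8.331, n₁=8
x̄₂=47.111, s₂=6.846, n₂=9
s_p² = [7·8.331² + 8·6.846²]/15 = 57.3843
SE = √(s_p²·(1/8+1/9)) = 3.6809
t = (44.375−47.111)/3.6809 = -0.7433
df = 15
p-value (two-sided) = 0.46877
→ bracket: p>=0.10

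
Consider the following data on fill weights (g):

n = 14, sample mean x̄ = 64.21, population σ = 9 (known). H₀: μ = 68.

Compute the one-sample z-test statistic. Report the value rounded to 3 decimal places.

SE = σ/√n = 9/√14 = 2.4054
z = (x̄−μ₀)/SE = (64.21−68)/2.4054 = -1.5757

test statistic = -1.576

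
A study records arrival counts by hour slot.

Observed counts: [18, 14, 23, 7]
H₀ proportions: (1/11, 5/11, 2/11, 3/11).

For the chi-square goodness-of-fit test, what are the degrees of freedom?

degrees of freedom = 3

df = k − 1 = 4 − 1 = 3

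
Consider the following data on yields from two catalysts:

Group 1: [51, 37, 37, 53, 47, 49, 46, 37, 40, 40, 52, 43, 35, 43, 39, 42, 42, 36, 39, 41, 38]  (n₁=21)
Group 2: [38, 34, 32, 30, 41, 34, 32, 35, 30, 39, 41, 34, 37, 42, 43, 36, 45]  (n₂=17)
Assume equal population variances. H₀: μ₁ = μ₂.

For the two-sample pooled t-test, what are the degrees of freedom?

df = n₁ + n₂ − 2 = 21 + 17 − 2 = 36

degrees of freedom = 36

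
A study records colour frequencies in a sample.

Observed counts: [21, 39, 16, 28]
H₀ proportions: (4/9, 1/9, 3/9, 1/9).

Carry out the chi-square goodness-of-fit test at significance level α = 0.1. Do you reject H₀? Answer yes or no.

reject H₀: yes

n = 104; E_i = n·p_i = [46.22, 11.56, 34.67, 11.56]
χ² = (21−46.22)²/46.22 + (39−11.56)²/11.56 + (16−34.67)²/34.67 + (28−11.56)²/11.56 = 112.3966
df = 3
p-value (upper-tail) = 0.00000
At α=0.1: p < α → reject H₀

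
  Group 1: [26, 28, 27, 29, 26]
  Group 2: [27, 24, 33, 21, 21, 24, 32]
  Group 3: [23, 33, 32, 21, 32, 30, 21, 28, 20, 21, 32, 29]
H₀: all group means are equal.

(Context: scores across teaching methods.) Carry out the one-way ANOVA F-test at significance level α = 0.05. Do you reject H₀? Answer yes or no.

reject H₀: no

Group means [27.20, 26.00, 26.83], grand mean 26.667
SSB = Σnᵢ(x̄ᵢ−x̄)² = 4.867; SSW = ΣΣ(x−x̄ᵢ)² = 448.467
MSB = 4.867/2 = 2.4333; MSW = 448.467/21 = 21.3556
F = MSB/MSW = 0.1139
df = (2, 21)
p-value (upper-tail) = 0.89286
At α=0.05: p ≥ α → fail to reject H₀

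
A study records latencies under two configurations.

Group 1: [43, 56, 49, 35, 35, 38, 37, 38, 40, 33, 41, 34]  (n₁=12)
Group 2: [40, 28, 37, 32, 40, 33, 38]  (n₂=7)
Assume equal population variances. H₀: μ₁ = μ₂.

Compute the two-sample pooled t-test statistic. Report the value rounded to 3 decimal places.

test statistic = 1.559

x̄₁=39.917, s₁=6.735, n₁=12
x̄₂=35.429, s₂=4.541, n₂=7
s_p² = [11·6.735² + 6·4.541²]/17 = 36.6254
SE = √(s_p²·(1/12+1/7)) = 2.8782
t = (39.917−35.429)/2.8782 = 1.5593
df = 17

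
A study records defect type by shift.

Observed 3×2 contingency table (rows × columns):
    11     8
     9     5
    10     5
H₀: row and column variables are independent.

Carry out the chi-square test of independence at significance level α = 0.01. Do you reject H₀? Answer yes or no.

reject H₀: no

Row totals [19, 14, 15], col totals [30, 18], n=48
χ² = (11−11.88)²/11.88 + (8−7.12)²/7.12 + (9−8.75)²/8.75 + (5−5.25)²/5.25 + (10−9.38)²/9.38 + (5−5.62)²/5.62 = 0.3021
df = 2
p-value (upper-tail) = 0.85981
At α=0.01: p ≥ α → fail to reject H₀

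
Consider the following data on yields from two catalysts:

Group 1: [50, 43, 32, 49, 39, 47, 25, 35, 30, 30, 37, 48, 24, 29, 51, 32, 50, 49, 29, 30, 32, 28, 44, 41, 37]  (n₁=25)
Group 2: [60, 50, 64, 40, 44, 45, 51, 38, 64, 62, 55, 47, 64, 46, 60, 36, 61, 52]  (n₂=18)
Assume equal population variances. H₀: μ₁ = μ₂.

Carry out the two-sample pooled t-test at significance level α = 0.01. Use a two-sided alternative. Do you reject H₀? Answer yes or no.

reject H₀: yes

x̄₁=37.640, s₁=8.864, n₁=25
x̄₂=52.167, s₂=9.470, n₂=18
s_p² = [24·8.864² + 17·9.470²]/41 = 83.1771
SE = √(s_p²·(1/25+1/18)) = 2.8192
t = (37.640−52.167)/2.8192 = -5.1527
df = 41
p-value (two-sided) = 0.00001
At α=0.01: p < α → reject H₀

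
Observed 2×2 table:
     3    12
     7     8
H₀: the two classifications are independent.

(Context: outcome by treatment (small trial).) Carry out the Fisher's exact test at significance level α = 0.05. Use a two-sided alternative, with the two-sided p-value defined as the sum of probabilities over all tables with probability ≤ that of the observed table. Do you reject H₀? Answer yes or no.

reject H₀: no

Margins: r₁=15, r₂=15, c₁=10, c₂=20, n=30
p_obs = C(15,3)·C(15,7)/C(30,10); sum pmf over tables with pmf ≤ p_obs
p-value (two-sided) = 0.24508
At α=0.05: p ≥ α → fail to reject H₀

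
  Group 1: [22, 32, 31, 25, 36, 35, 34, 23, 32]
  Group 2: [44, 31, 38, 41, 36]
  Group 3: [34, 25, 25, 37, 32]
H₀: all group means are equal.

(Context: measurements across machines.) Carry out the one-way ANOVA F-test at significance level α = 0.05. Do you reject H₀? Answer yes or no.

Group means [30.00, 38.00, 30.60], grand mean 32.263
SSB = Σnᵢ(x̄ᵢ−x̄)² = 224.484; SSW = ΣΣ(x−x̄ᵢ)² = 439.200
MSB = 224.484/2 = 112.2421; MSW = 439.200/16 = 27.4500
F = MSB/MSW = 4.0890
df = (2, 16)
p-value (upper-tail) = 0.03678
At α=0.05: p < α → reject H₀

reject H₀: yes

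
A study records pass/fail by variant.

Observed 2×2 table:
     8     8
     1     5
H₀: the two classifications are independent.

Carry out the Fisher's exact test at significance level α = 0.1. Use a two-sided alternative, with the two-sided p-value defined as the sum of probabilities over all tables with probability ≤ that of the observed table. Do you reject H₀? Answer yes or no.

reject H₀: no

Margins: r₁=16, r₂=6, c₁=9, c₂=13, n=22
p_obs = C(16,8)·C(6,1)/C(22,9); sum pmf over tables with pmf ≤ p_obs
p-value (two-sided) = 0.33304
At α=0.1: p ≥ α → fail to reject H₀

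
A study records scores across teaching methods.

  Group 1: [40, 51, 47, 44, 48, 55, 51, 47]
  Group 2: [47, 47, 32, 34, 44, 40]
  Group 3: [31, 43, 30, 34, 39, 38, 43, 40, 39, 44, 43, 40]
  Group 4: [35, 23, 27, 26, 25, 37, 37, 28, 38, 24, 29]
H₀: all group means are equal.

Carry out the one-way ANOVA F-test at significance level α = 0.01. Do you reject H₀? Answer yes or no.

Group means [47.88, 40.67, 38.67, 29.91], grand mean 38.378
SSB = Σnᵢ(x̄ᵢ−x̄)² = 1542.919; SSW = ΣΣ(x−x̄ᵢ)² = 931.784
MSB = 1542.919/3 = 514.3062; MSW = 931.784/33 = 28.2359
F = MSB/MSW = 18.2146
df = (3, 33)
p-value (upper-tail) = 0.00000
At α=0.01: p < α → reject H₀

reject H₀: yes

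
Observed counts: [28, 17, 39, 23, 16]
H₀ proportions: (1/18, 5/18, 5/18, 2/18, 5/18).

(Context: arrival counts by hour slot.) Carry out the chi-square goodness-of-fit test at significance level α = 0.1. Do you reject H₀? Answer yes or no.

n = 123; E_i = n·p_i = [6.83, 34.17, 34.17, 13.67, 34.17]
χ² = (28−6.83)²/6.83 + (17−34.17)²/34.17 + (39−34.17)²/34.17 + (23−13.67)²/13.67 + (16−34.17)²/34.17 = 90.9073
df = 4
p-value (upper-tail) = 0.00000
At α=0.1: p < α → reject H₀

reject H₀: yes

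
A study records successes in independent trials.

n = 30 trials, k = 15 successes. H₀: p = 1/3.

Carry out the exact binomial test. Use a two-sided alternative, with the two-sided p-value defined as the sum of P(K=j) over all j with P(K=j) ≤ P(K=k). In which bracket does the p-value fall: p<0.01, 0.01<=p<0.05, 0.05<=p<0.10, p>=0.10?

Exact binomial: n=30, k=15, p₀=1/3=0.3333
P(X=j) = C(n,j)·p₀^j·(1−p₀)^(n−j); p = Σ P(X=j) over j with P(X=j) ≤ P(X=15)
p-value (two-sided) = 0.07894
→ bracket: 0.05<=p<0.10

p-value bracket: 0.05<=p<0.10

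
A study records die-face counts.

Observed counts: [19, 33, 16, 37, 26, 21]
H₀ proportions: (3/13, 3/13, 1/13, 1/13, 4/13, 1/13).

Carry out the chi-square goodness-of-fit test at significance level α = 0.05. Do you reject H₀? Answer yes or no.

reject H₀: yes

n = 152; E_i = n·p_i = [35.08, 35.08, 11.69, 11.69, 46.77, 11.69]
χ² = (19−35.08)²/35.08 + (33−35.08)²/35.08 + (16−11.69)²/11.69 + (37−11.69)²/11.69 + (26−46.77)²/46.77 + (21−11.69)²/11.69 = 80.4890
df = 5
p-value (upper-tail) = 0.00000
At α=0.05: p < α → reject H₀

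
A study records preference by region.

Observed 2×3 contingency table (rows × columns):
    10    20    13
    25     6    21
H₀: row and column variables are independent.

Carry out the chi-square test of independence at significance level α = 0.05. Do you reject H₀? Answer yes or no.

Row totals [43, 52], col totals [35, 26, 34], n=95
χ² = (10−15.84)²/15.84 + (20−11.77)²/11.77 + (13−15.39)²/15.39 + (25−19.16)²/19.16 + (6−14.23)²/14.23 + (21−18.61)²/18.61 = 15.1326
df = 2
p-value (upper-tail) = 0.00052
At α=0.05: p < α → reject H₀

reject H₀: yes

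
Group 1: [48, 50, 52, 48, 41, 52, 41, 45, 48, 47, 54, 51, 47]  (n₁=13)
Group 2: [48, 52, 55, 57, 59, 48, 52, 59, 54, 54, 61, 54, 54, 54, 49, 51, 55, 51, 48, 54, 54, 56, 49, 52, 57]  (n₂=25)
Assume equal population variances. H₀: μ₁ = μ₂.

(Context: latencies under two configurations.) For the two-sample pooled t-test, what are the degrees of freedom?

degrees of freedom = 36

df = n₁ + n₂ − 2 = 13 + 25 − 2 = 36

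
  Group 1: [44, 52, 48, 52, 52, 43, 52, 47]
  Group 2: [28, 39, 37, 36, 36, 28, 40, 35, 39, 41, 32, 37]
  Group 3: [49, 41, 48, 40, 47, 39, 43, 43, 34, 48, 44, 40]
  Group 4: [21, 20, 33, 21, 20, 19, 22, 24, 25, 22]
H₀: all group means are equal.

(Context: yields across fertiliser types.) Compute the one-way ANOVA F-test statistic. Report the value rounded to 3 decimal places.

Group means [48.75, 35.67, 43.00, 22.70], grand mean 37.167
SSB = Σnᵢ(x̄ᵢ−x̄)² = 3601.567; SSW = ΣΣ(x−x̄ᵢ)² = 676.267
MSB = 3601.567/3 = 1200.5222; MSW = 676.267/38 = 17.7965
F = MSB/MSW = 67.4584
df = (3, 38)

test statistic = 67.458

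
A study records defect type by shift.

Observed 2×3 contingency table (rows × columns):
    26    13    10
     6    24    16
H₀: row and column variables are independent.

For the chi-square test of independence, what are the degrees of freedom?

df = (r−1)(c−1) = (2−1)·(3−1) = 2

degrees of freedom = 2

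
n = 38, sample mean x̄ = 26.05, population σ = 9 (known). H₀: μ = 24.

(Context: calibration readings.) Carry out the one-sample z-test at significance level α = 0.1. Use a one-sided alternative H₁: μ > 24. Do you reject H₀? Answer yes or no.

SE = σ/√n = 9/√38 = 1.4600
z = (x̄−μ₀)/SE = (26.05−24)/1.4600 = 1.4041
p-value (one-sided, H₁ greater) = 0.08014
At α=0.1: p < α → reject H₀

reject H₀: yes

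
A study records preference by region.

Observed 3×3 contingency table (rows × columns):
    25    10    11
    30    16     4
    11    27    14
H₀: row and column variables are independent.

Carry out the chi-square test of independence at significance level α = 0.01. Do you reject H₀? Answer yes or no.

Row totals [46, 50, 52], col totals [66, 53, 29], n=148
χ² = (25−20.51)²/20.51 + (10−16.47)²/16.47 + (11−9.01)²/9.01 + (30−22.30)²/22.30 + (16−17.91)²/17.91 + (4−9.80)²/9.80 + (11−23.19)²/23.19 + (27−18.62)²/18.62 + (14−10.19)²/10.19 = 21.8587
df = 4
p-value (upper-tail) = 0.00021
At α=0.01: p < α → reject H₀

reject H₀: yes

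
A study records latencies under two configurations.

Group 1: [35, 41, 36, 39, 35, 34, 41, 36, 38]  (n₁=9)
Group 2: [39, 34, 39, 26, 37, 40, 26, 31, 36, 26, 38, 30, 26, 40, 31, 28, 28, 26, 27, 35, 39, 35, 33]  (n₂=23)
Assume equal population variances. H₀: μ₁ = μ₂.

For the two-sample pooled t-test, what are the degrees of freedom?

degrees of freedom = 30

df = n₁ + n₂ − 2 = 9 + 23 − 2 = 30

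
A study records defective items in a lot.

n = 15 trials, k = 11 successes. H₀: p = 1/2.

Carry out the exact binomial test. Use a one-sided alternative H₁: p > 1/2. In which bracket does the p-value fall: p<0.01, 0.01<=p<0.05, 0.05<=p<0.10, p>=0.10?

Exact binomial: n=15, k=11, p₀=1/2=0.5000
P(X≥11) from Σ C(n,i)·p₀^i·(1−p₀)^(n−i)
p-value (one-sided, H₁ greater) = 0.05923
→ bracket: 0.05<=p<0.10

p-value bracket: 0.05<=p<0.10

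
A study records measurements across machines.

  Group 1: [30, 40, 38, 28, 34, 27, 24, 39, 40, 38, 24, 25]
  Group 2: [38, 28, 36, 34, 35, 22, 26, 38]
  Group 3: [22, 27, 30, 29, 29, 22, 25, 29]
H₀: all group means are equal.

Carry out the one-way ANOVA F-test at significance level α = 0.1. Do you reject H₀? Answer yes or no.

reject H₀: yes

Group means [32.25, 32.12, 26.62], grand mean 30.607
SSB = Σnᵢ(x̄ᵢ−x̄)² = 177.679; SSW = ΣΣ(x−x̄ᵢ)² = 801.000
MSB = 177.679/2 = 88.8393; MSW = 801.000/25 = 32.0400
F = MSB/MSW = 2.7728
df = (2, 25)
p-value (upper-tail) = 0.08173
At α=0.1: p < α → reject H₀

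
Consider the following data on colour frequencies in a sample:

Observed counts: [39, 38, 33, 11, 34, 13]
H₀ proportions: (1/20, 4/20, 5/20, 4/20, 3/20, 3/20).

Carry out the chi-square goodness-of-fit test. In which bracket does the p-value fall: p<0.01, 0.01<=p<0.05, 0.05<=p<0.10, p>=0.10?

p-value bracket: p<0.01

n = 168; E_i = n·p_i = [8.40, 33.60, 42.00, 33.60, 25.20, 25.20]
χ² = (39−8.40)²/8.40 + (38−33.60)²/33.60 + (33−42.00)²/42.00 + (11−33.60)²/33.60 + (34−25.20)²/25.20 + (13−25.20)²/25.20 = 138.1567
df = 5
p-value (upper-tail) = 0.00000
→ bracket: p<0.01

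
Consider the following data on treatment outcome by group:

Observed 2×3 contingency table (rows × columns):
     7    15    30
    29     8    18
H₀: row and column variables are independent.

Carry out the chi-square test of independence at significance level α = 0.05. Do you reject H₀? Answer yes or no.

Row totals [52, 55], col totals [36, 23, 48], n=107
χ² = (7−17.50)²/17.50 + (15−11.18)²/11.18 + (30−23.33)²/23.33 + (29−18.50)²/18.50 + (8−11.82)²/11.82 + (18−24.67)²/24.67 = 18.5053
df = 2
p-value (upper-tail) = 0.00010
At α=0.05: p < α → reject H₀

reject H₀: yes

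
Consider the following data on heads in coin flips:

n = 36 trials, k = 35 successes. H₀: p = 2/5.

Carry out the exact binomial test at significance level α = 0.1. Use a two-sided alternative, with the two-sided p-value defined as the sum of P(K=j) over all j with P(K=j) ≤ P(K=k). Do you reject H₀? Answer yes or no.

reject H₀: yes

Exact binomial: n=36, k=35, p₀=2/5=0.4000
P(X=j) = C(n,j)·p₀^j·(1−p₀)^(n−j); p = Σ P(X=j) over j with P(X=j) ≤ P(X=35)
p-value (two-sided) = 0.00000
At α=0.1: p < α → reject H₀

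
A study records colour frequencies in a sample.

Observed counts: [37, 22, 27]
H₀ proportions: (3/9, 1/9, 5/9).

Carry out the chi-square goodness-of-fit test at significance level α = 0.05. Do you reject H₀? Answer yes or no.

n = 86; E_i = n·p_i = [28.67, 9.56, 47.78]
χ² = (37−28.67)²/28.67 + (22−9.56)²/9.56 + (27−47.78)²/47.78 = 27.6651
df = 2
p-value (upper-tail) = 0.00000
At α=0.05: p < α → reject H₀

reject H₀: yes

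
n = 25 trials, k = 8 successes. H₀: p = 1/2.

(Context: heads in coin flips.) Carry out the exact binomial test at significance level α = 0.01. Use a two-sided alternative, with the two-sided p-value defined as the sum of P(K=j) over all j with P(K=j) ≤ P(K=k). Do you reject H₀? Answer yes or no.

Exact binomial: n=25, k=8, p₀=1/2=0.5000
P(X=j) = C(n,j)·p₀^j·(1−p₀)^(n−j); p = Σ P(X=j) over j with P(X=j) ≤ P(X=8)
p-value (two-sided) = 0.10775
At α=0.01: p ≥ α → fail to reject H₀

reject H₀: no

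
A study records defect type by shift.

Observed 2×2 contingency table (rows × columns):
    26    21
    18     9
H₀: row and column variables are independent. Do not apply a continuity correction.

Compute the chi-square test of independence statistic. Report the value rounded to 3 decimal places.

test statistic = 0.916

Row totals [47, 27], col totals [44, 30], n=74
χ² = (26−27.95)²/27.95 + (21−19.05)²/19.05 + (18−16.05)²/16.05 + (9−10.95)²/10.95 = 0.9161
df = 1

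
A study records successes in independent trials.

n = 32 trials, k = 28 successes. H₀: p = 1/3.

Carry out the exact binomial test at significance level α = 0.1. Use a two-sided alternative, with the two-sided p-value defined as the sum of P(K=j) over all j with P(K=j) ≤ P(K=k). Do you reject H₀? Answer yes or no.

reject H₀: yes

Exact binomial: n=32, k=28, p₀=1/3=0.3333
P(X=j) = C(n,j)·p₀^j·(1−p₀)^(n−j); p = Σ P(X=j) over j with P(X=j) ≤ P(X=28)
p-value (two-sided) = 0.00000
At α=0.1: p < α → reject H₀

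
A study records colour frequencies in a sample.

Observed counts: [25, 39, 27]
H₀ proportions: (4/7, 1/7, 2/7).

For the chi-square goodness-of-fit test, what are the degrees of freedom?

df = k − 1 = 3 − 1 = 2

degrees of freedom = 2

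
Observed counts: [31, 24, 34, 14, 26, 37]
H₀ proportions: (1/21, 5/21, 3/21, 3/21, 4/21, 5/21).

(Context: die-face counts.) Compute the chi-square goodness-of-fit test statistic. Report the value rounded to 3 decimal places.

n = 166; E_i = n·p_i = [7.90, 39.52, 23.71, 23.71, 31.62, 39.52]
χ² = (31−7.90)²/7.90 + (24−39.52)²/39.52 + (34−23.71)²/23.71 + (14−23.71)²/23.71 + (26−31.62)²/31.62 + (37−39.52)²/39.52 = 83.1747
df = 5

test statistic = 83.175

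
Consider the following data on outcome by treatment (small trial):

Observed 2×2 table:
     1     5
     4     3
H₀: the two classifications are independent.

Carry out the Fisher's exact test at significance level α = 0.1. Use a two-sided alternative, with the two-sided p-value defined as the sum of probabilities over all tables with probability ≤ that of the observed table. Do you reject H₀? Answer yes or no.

Margins: r₁=6, r₂=7, c₁=5, c₂=8, n=13
p_obs = C(6,1)·C(7,4)/C(13,5); sum pmf over tables with pmf ≤ p_obs
p-value (two-sided) = 0.26573
At α=0.1: p ≥ α → fail to reject H₀

reject H₀: no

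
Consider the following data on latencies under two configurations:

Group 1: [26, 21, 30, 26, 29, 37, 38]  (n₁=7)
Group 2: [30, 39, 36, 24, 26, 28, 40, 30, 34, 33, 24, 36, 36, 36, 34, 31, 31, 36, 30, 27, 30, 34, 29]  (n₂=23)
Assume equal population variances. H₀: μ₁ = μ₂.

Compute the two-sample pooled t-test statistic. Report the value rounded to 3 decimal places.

test statistic = -1.114

x̄₁=29.571, s₁=6.133, n₁=7
x̄₂=31.913, s₂=4.461, n₂=23
s_p² = [6·6.133² + 22·4.461²]/28 = 23.6979
SE = √(s_p²·(1/7+1/23)) = 2.1014
t = (29.571−31.913)/2.1014 = -1.1143
df = 28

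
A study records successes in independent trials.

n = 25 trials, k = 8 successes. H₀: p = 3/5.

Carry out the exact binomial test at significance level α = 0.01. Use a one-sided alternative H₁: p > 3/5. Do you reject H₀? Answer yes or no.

reject H₀: no

Exact binomial: n=25, k=8, p₀=3/5=0.6000
P(X≥8) from Σ C(n,i)·p₀^i·(1−p₀)^(n−i)
p-value (one-sided, H₁ greater) = 0.99879
At α=0.01: p ≥ α → fail to reject H₀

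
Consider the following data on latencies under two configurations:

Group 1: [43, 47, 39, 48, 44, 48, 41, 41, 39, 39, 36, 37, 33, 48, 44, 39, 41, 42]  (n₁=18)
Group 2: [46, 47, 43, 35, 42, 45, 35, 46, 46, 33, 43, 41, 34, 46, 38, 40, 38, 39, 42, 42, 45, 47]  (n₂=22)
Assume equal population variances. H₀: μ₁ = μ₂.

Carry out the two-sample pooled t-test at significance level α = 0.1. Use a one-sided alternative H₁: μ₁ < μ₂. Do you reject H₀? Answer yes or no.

x̄₁=41.611, s₁=4.340, n₁=18
x̄₂=41.500, s₂=4.459, n₂=22
s_p² = [17·4.340² + 21·4.459²]/38 = 19.4152
SE = √(s_p²·(1/18+1/22)) = 1.4004
t = (41.611−41.500)/1.4004 = 0.0793
df = 38
p-value (one-sided, H₁ less) = 0.53141
At α=0.1: p ≥ α → fail to reject H₀

reject H₀: no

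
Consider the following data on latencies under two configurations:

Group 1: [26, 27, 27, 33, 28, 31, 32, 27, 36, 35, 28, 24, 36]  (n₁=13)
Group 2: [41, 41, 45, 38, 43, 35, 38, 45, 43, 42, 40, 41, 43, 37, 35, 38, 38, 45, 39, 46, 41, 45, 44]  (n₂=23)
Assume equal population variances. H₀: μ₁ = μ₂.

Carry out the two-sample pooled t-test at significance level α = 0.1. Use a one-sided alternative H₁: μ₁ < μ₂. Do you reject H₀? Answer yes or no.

reject H₀: yes

x̄₁=30.000, s₁=4.062, n₁=13
x̄₂=41.000, s₂=3.303, n₂=23
s_p² = [12·4.062² + 22·3.303²]/34 = 12.8824
SE = √(s_p²·(1/13+1/23)) = 1.2454
t = (30.000−41.000)/1.2454 = -8.8324
df = 34
p-value (one-sided, H₁ less) = 0.00000
At α=0.1: p < α → reject H₀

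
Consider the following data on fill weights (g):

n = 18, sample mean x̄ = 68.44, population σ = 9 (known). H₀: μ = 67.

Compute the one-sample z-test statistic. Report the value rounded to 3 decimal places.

test statistic = 0.679

SE = σ/√n = 9/√18 = 2.1213
z = (x̄−μ₀)/SE = (68.44−67)/2.1213 = 0.6788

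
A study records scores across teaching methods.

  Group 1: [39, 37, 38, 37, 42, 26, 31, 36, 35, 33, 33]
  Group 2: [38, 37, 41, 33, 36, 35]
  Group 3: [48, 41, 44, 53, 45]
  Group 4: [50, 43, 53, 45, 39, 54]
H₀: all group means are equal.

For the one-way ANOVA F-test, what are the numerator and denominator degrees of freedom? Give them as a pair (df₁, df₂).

k = 4 groups, N = 28 total
df = (k−1, N−k) = (4−1, 28−4) = (3, 24)

degrees of freedom = [3, 24]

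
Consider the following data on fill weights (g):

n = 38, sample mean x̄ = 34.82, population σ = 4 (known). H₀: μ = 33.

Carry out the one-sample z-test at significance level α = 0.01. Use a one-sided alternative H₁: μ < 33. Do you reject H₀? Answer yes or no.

SE = σ/√n = 4/√38 = 0.6489
z = (x̄−μ₀)/SE = (34.82−33)/0.6489 = 2.8048
p-value (one-sided, H₁ less) = 0.99748
At α=0.01: p ≥ α → fail to reject H₀

reject H₀: no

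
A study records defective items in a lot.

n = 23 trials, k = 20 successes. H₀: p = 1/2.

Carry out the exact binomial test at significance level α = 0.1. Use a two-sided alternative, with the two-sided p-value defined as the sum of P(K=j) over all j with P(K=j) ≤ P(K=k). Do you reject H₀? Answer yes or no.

Exact binomial: n=23, k=20, p₀=1/2=0.5000
P(X=j) = C(n,j)·p₀^j·(1−p₀)^(n−j); p = Σ P(X=j) over j with P(X=j) ≤ P(X=20)
p-value (two-sided) = 0.00049
At α=0.1: p < α → reject H₀

reject H₀: yes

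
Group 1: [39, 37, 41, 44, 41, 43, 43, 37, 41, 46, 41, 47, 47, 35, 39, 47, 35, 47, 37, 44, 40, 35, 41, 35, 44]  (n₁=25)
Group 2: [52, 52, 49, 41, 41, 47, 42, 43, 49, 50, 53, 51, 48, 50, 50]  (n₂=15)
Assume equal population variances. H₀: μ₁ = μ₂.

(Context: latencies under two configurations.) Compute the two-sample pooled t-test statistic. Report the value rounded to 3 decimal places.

test statistic = -5.075

x̄₁=41.040, s₁=4.108, n₁=25
x̄₂=47.867, s₂=4.138, n₂=15
s_p² = [24·4.108² + 14·4.138²]/38 = 16.9656
SE = √(s_p²·(1/25+1/15)) = 1.3452
t = (41.040−47.867)/1.3452 = -5.0747
df = 38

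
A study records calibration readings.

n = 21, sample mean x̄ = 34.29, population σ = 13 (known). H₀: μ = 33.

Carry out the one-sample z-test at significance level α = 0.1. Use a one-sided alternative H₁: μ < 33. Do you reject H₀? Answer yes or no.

reject H₀: no

SE = σ/√n = 13/√21 = 2.8368
z = (x̄−μ₀)/SE = (34.29−33)/2.8368 = 0.4547
p-value (one-sided, H₁ less) = 0.67535
At α=0.1: p ≥ α → fail to reject H₀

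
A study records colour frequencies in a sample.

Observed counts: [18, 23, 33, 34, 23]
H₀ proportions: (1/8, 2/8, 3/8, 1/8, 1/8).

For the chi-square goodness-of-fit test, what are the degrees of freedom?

degrees of freedom = 4

df = k − 1 = 5 − 1 = 4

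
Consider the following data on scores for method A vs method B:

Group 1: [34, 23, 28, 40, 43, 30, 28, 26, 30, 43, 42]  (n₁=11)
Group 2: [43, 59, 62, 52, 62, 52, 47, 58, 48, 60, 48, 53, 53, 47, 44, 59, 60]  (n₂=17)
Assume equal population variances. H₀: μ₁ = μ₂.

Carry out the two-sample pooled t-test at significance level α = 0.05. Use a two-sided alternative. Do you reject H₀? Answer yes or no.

reject H₀: yes

x̄₁=33.364, s₁=7.393, n₁=11
x̄₂=53.353, s₂=6.422, n₂=17
s_p² = [10·7.393² + 16·6.422²]/26 = 46.4011
SE = √(s_p²·(1/11+1/17)) = 2.6359
t = (33.364−53.353)/2.6359 = -7.5836
df = 26
p-value (two-sided) = 0.00000
At α=0.05: p < α → reject H₀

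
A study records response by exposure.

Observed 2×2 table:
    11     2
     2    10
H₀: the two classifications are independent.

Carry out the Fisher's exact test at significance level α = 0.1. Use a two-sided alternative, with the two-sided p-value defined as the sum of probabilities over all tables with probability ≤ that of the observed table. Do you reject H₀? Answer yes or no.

reject H₀: yes

Margins: r₁=13, r₂=12, c₁=13, c₂=12, n=25
p_obs = C(13,11)·C(12,2)/C(25,13); sum pmf over tables with pmf ≤ p_obs
p-value (two-sided) = 0.00120
At α=0.1: p < α → reject H₀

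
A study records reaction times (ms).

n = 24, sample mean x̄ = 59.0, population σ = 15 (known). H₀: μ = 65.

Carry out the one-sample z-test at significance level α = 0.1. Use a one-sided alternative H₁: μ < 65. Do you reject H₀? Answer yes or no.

SE = σ/√n = 15/√24 = 3.0619
z = (x̄−μ₀)/SE = (59.0−65)/3.0619 = -1.9596
p-value (one-sided, H₁ less) = 0.02502
At α=0.1: p < α → reject H₀

reject H₀: yes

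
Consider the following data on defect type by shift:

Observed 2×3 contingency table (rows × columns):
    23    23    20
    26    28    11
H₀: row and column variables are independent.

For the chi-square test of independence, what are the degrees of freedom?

df = (r−1)(c−1) = (2−1)·(3−1) = 2

degrees of freedom = 2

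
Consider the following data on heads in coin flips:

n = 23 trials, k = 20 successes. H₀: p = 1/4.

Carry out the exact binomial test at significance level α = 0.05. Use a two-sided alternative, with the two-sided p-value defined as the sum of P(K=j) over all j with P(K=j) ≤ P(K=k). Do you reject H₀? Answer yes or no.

Exact binomial: n=23, k=20, p₀=1/4=0.2500
P(X=j) = C(n,j)·p₀^j·(1−p₀)^(n−j); p = Σ P(X=j) over j with P(X=j) ≤ P(X=20)
p-value (two-sided) = 0.00000
At α=0.05: p < α → reject H₀

reject H₀: yes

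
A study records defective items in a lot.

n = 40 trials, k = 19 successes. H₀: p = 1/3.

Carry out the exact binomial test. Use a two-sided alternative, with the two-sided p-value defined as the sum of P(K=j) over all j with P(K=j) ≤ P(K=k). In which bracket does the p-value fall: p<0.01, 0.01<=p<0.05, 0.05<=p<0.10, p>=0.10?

p-value bracket: 0.05<=p<0.10

Exact binomial: n=40, k=19, p₀=1/3=0.3333
P(X=j) = C(n,j)·p₀^j·(1−p₀)^(n−j); p = Σ P(X=j) over j with P(X=j) ≤ P(X=19)
p-value (two-sided) = 0.06519
→ bracket: 0.05<=p<0.10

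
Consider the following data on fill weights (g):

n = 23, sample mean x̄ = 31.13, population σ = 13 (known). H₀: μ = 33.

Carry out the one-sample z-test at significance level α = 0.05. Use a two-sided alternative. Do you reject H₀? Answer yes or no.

SE = σ/√n = 13/√23 = 2.7107
z = (x̄−μ₀)/SE = (31.13−33)/2.7107 = -0.6899
p-value (two-sided) = 0.49028
At α=0.05: p ≥ α → fail to reject H₀

reject H₀: no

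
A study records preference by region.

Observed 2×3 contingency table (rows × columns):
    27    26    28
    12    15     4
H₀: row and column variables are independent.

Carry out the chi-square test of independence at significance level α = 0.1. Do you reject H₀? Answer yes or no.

Row totals [81, 31], col totals [39, 41, 32], n=112
χ² = (27−28.21)²/28.21 + (26−29.65)²/29.65 + (28−23.14)²/23.14 + (12−10.79)²/10.79 + (15−11.35)²/11.35 + (4−8.86)²/8.86 = 5.4940
df = 2
p-value (upper-tail) = 0.06412
At α=0.1: p < α → reject H₀

reject H₀: yes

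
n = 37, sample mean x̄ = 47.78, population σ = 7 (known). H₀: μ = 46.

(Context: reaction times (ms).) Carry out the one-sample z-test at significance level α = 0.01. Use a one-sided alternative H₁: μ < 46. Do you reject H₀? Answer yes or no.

reject H₀: no

SE = σ/√n = 7/√37 = 1.1508
z = (x̄−μ₀)/SE = (47.78−46)/1.1508 = 1.5468
p-value (one-sided, H₁ less) = 0.93904
At α=0.01: p ≥ α → fail to reject H₀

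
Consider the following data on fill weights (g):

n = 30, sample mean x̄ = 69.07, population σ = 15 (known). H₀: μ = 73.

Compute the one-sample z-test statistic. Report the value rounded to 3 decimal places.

test statistic = -1.435

SE = σ/√n = 15/√30 = 2.7386
z = (x̄−μ₀)/SE = (69.07−73)/2.7386 = -1.4350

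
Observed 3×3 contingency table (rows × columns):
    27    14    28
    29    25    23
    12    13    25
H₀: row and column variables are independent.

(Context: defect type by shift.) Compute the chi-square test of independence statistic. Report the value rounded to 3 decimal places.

Row totals [69, 77, 50], col totals [68, 52, 76], n=196
χ² = (27−23.94)²/23.94 + (14−18.31)²/18.31 + (28−26.76)²/26.76 + (29−26.71)²/26.71 + (25−20.43)²/20.43 + (23−29.86)²/29.86 + (12−17.35)²/17.35 + (13−13.27)²/13.27 + (25−19.39)²/19.39 = 7.5337
df = 4

test statistic = 7.534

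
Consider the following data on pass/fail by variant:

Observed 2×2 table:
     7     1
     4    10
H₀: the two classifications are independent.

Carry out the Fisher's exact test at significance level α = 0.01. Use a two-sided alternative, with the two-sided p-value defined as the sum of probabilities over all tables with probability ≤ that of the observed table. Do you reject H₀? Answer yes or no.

reject H₀: no

Margins: r₁=8, r₂=14, c₁=11, c₂=11, n=22
p_obs = C(8,7)·C(14,4)/C(22,11); sum pmf over tables with pmf ≤ p_obs
p-value (two-sided) = 0.02374
At α=0.01: p ≥ α → fail to reject H₀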